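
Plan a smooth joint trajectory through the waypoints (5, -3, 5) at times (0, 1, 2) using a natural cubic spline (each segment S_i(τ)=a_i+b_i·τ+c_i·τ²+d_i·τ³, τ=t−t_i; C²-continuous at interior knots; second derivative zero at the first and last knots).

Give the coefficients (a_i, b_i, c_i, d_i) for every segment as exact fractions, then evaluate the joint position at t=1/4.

  seg 0: a=5 b=-12 c=0 d=4
  seg 1: a=-3 b=0 c=12 d=-4
S(1/4) = 33/16

Δ: Δ0=-8, Δ1=8
row 1: diag=4, rhs=96; c'=1/4, d'=24
back: M1=24
M: M0=0, M1=24, M2=0
seg 0: a=5, c=M0/2=0, d=(M1−M0)/(6·1)=4, b=Δ0−h0·(2M0+M1)/6=-12
seg 1: a=-3, c=M1/2=12, d=(M2−M1)/(6·1)=-4, b=Δ1−h1·(2M1+M2)/6=0
t_q=1/4 → seg 0, τ=1/4; S=5+-12·τ+0·τ²+4·τ³=33/16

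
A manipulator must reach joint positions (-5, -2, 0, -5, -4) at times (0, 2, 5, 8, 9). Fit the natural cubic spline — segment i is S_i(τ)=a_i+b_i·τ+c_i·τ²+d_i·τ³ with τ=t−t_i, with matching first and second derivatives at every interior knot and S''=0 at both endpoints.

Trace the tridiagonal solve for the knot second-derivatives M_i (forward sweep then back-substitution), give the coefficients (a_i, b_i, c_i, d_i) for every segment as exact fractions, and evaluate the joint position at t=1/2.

Δ: Δ0=3/2, Δ1=2/3, Δ2=-5/3, Δ3=1
row 1: diag=10, rhs=-5; c'=3/10, d'=-1/2
row 2: denom=12−3·3/10=111/10; d'=(-14−3·-1/2)/(111/10)=-125/111
row 3: denom=8−3·10/37=266/37; d'=(16−3·-125/111)/(266/37)=717/266
back: M3=717/266
back: M2=-125/111−10/37·717/266=-740/399
back: M1=-1/2−3/10·-740/399=15/266
M: M0=0, M1=15/266, M2=-740/399, M3=717/266, M4=0
seg 0: a=-5, c=M0/2=0, d=(M1−M0)/(6·2)=5/1064, b=Δ0−h0·(2M0+M1)/6=197/133
seg 1: a=-2, c=M1/2=15/532, d=(M2−M1)/(6·3)=-1525/14364, b=Δ1−h1·(2M1+M2)/6=409/266
seg 2: a=0, c=M2/2=-370/399, d=(M3−M2)/(6·3)=3631/14364, b=Δ2−h2·(2M2+M3)/6=-617/532
seg 3: a=-5, c=M3/2=717/532, d=(M4−M3)/(6·1)=-239/532, b=Δ3−h3·(2M3+M4)/6=27/266
t_q=1/2 → seg 0, τ=1/2; S=-5+197/133·τ+0·τ²+5/1064·τ³=-36251/8512

  seg 0: a=-5 b=197/133 c=0 d=5/1064
  seg 1: a=-2 b=409/266 c=15/532 d=-1525/14364
  seg 2: a=0 b=-617/532 c=-370/399 d=3631/14364
  seg 3: a=-5 b=27/266 c=717/532 d=-239/532
S(1/2) = -36251/8512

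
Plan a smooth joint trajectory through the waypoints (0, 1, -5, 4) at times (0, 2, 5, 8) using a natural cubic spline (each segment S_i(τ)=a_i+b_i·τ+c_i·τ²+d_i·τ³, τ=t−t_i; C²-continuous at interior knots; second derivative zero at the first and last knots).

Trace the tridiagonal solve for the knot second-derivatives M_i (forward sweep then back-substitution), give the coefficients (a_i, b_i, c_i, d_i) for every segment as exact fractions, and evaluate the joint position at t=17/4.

Δ: Δ0=1/2, Δ1=-2, Δ2=3
row 1: diag=10, rhs=-15; c'=3/10, d'=-3/2
row 2: denom=12−3·3/10=111/10; d'=(30−3·-3/2)/(111/10)=115/37
back: M2=115/37
back: M1=-3/2−3/10·115/37=-90/37
M: M0=0, M1=-90/37, M2=115/37, M3=0
seg 0: a=0, c=M0/2=0, d=(M1−M0)/(6·2)=-15/74, b=Δ0−h0·(2M0+M1)/6=97/74
seg 1: a=1, c=M1/2=-45/37, d=(M2−M1)/(6·3)=205/666, b=Δ1−h1·(2M1+M2)/6=-83/74
seg 2: a=-5, c=M2/2=115/74, d=(M3−M2)/(6·3)=-115/666, b=Δ2−h2·(2M2+M3)/6=-4/37
t_q=17/4 → seg 1, τ=9/4; S=1+-83/74·τ+-45/37·τ²+205/666·τ³=-19771/4736

  seg 0: a=0 b=97/74 c=0 d=-15/74
  seg 1: a=1 b=-83/74 c=-45/37 d=205/666
  seg 2: a=-5 b=-4/37 c=115/74 d=-115/666
S(17/4) = -19771/4736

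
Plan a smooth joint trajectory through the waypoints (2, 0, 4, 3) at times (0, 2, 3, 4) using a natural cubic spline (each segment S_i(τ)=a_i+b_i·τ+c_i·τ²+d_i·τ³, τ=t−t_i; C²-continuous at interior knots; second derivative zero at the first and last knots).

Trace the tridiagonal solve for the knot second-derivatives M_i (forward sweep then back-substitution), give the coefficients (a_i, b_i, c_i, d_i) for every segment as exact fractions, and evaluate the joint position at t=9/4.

Δ: Δ0=-1, Δ1=4, Δ2=-1
row 1: diag=6, rhs=30; c'=1/6, d'=5
row 2: denom=4−1·1/6=23/6; d'=(-30−1·5)/(23/6)=-210/23
back: M2=-210/23
back: M1=5−1/6·-210/23=150/23
M: M0=0, M1=150/23, M2=-210/23, M3=0
seg 0: a=2, c=M0/2=0, d=(M1−M0)/(6·2)=25/46, b=Δ0−h0·(2M0+M1)/6=-73/23
seg 1: a=0, c=M1/2=75/23, d=(M2−M1)/(6·1)=-60/23, b=Δ1−h1·(2M1+M2)/6=77/23
seg 2: a=4, c=M2/2=-105/23, d=(M3−M2)/(6·1)=35/23, b=Δ2−h2·(2M2+M3)/6=47/23
t_q=9/4 → seg 1, τ=1/4; S=0+77/23·τ+75/23·τ²+-60/23·τ³=1

  seg 0: a=2 b=-73/23 c=0 d=25/46
  seg 1: a=0 b=77/23 c=75/23 d=-60/23
  seg 2: a=4 b=47/23 c=-105/23 d=35/23
S(9/4) = 1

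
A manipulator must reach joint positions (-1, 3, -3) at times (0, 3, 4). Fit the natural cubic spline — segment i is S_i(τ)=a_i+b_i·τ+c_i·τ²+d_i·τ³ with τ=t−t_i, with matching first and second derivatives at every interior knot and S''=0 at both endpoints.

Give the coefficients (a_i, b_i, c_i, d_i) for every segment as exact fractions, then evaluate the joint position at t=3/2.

  seg 0: a=-1 b=49/12 c=0 d=-11/36
  seg 1: a=3 b=-25/6 c=-11/4 d=11/12
S(3/2) = 131/32

Δ: Δ0=4/3, Δ1=-6
row 1: diag=8, rhs=-44; c'=1/8, d'=-11/2
back: M1=-11/2
M: M0=0, M1=-11/2, M2=0
seg 0: a=-1, c=M0/2=0, d=(M1−M0)/(6·3)=-11/36, b=Δ0−h0·(2M0+M1)/6=49/12
seg 1: a=3, c=M1/2=-11/4, d=(M2−M1)/(6·1)=11/12, b=Δ1−h1·(2M1+M2)/6=-25/6
t_q=3/2 → seg 0, τ=3/2; S=-1+49/12·τ+0·τ²+-11/36·τ³=131/32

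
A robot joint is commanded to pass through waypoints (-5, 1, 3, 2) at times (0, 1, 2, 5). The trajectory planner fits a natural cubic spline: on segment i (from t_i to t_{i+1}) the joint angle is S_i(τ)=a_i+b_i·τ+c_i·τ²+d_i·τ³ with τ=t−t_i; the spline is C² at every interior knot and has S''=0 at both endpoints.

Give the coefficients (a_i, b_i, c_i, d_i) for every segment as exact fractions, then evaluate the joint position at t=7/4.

Δ: Δ0=6, Δ1=2, Δ2=-1/3
row 1: diag=4, rhs=-24; c'=1/4, d'=-6
row 2: denom=8−1·1/4=31/4; d'=(-14−1·-6)/(31/4)=-32/31
back: M2=-32/31
back: M1=-6−1/4·-32/31=-178/31
M: M0=0, M1=-178/31, M2=-32/31, M3=0
seg 0: a=-5, c=M0/2=0, d=(M1−M0)/(6·1)=-89/93, b=Δ0−h0·(2M0+M1)/6=647/93
seg 1: a=1, c=M1/2=-89/31, d=(M2−M1)/(6·1)=73/93, b=Δ1−h1·(2M1+M2)/6=380/93
seg 2: a=3, c=M2/2=-16/31, d=(M3−M2)/(6·3)=16/279, b=Δ2−h2·(2M2+M3)/6=65/93
t_q=7/4 → seg 1, τ=3/4; S=1+380/93·τ+-89/31·τ²+73/93·τ³=5517/1984

  seg 0: a=-5 b=647/93 c=0 d=-89/93
  seg 1: a=1 b=380/93 c=-89/31 d=73/93
  seg 2: a=3 b=65/93 c=-16/31 d=16/279
S(7/4) = 5517/1984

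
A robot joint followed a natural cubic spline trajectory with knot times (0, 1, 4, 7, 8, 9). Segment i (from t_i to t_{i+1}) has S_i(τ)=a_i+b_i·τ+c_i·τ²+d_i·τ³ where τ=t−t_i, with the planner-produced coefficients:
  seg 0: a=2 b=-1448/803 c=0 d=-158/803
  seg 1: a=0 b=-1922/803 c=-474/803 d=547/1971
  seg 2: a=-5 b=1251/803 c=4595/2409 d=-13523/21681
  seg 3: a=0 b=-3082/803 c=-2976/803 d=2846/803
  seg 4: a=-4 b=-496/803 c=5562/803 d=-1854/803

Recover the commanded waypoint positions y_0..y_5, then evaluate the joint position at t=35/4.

y_0=2 y_1=0 y_2=-5 y_3=0 y_4=-4 y_5=0
S(35/4) = -39601/25696

y_0 = S_0(0) = a_0 = 2
y_1 = S_1(0) = a_1 = 0
y_2 = S_2(0) = a_2 = -5
y_3 = S_3(0) = a_3 = 0
y_4 = S_4(0) = a_4 = -4
y_5 = S_4(1) = 0
t_q=35/4 is in segment 4 (τ=3/4); S_4(τ)=-39601/25696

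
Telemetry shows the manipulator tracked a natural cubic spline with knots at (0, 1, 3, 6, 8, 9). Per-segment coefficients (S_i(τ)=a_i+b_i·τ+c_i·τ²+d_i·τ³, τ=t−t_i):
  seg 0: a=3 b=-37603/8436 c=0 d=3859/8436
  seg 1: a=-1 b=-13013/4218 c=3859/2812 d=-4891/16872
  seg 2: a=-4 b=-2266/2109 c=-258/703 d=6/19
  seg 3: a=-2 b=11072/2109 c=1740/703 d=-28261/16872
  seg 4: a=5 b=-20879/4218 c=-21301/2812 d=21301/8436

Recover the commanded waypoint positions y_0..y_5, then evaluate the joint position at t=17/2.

y_0=3 y_1=-1 y_2=-4 y_3=-2 y_4=5 y_5=-5
S(17/2) = 21301/22496

y_0 = S_0(0) = a_0 = 3
y_1 = S_1(0) = a_1 = -1
y_2 = S_2(0) = a_2 = -4
y_3 = S_3(0) = a_3 = -2
y_4 = S_4(0) = a_4 = 5
y_5 = S_4(1) = -5
t_q=17/2 is in segment 4 (τ=1/2); S_4(τ)=21301/22496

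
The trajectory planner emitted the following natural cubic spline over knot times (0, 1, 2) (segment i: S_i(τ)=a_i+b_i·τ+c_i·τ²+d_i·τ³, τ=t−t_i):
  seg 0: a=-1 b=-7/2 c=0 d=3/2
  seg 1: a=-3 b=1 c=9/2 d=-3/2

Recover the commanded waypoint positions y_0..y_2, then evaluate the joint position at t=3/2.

y_0=-1 y_1=-3 y_2=1
S(3/2) = -25/16

y_0 = S_0(0) = a_0 = -1
y_1 = S_1(0) = a_1 = -3
y_2 = S_1(1) = 1
t_q=3/2 is in segment 1 (τ=1/2); S_1(τ)=-25/16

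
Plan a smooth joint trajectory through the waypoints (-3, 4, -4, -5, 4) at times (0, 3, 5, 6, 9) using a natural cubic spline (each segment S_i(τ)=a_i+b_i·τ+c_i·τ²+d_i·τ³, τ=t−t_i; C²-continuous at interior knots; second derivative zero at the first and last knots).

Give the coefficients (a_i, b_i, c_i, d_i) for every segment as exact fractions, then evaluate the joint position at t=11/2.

Δ: Δ0=7/3, Δ1=-4, Δ2=-1, Δ3=3
row 1: diag=10, rhs=-38; c'=1/5, d'=-19/5
row 2: denom=6−2·1/5=28/5; d'=(18−2·-19/5)/(28/5)=32/7
row 3: denom=8−1·5/28=219/28; d'=(24−1·32/7)/(219/28)=544/219
back: M3=544/219
back: M2=32/7−5/28·544/219=904/219
back: M1=-19/5−1/5·904/219=-1013/219
M: M0=0, M1=-1013/219, M2=904/219, M3=544/219, M4=0
seg 0: a=-3, c=M0/2=0, d=(M1−M0)/(6·3)=-1013/3942, b=Δ0−h0·(2M0+M1)/6=2035/438
seg 1: a=4, c=M1/2=-1013/438, d=(M2−M1)/(6·2)=213/292, b=Δ1−h1·(2M1+M2)/6=-502/219
seg 2: a=-4, c=M2/2=452/219, d=(M3−M2)/(6·1)=-20/73, b=Δ2−h2·(2M2+M3)/6=-611/219
seg 3: a=-5, c=M3/2=272/219, d=(M4−M3)/(6·3)=-272/1971, b=Δ3−h3·(2M3+M4)/6=113/219
t_q=11/2 → seg 2, τ=1/2; S=-4+-611/219·τ+452/219·τ²+-20/73·τ³=-1076/219

  seg 0: a=-3 b=2035/438 c=0 d=-1013/3942
  seg 1: a=4 b=-502/219 c=-1013/438 d=213/292
  seg 2: a=-4 b=-611/219 c=452/219 d=-20/73
  seg 3: a=-5 b=113/219 c=272/219 d=-272/1971
S(11/2) = -1076/219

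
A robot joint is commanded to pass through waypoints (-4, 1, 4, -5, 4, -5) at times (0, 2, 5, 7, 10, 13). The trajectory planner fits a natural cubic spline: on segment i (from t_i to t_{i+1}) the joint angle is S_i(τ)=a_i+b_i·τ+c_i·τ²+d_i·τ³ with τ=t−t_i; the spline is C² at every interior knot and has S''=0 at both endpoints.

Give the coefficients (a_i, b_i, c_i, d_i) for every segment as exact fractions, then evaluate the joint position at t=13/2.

  seg 0: a=-4 b=4951/2138 c=0 d=197/4276
  seg 1: a=1 b=6133/2138 c=591/2138 d=-2884/9621
  seg 2: a=4 b=-7625/2138 c=-5177/2138 d=4179/4276
  seg 3: a=-5 b=-3259/2138 c=3680/1069 d=-12407/19242
  seg 4: a=4 b=1840/1069 c=-5047/2138 d=5047/19242
S(13/2) = -119707/34208

Δ: Δ0=5/2, Δ1=1, Δ2=-9/2, Δ3=3, Δ4=-3
row 1: diag=10, rhs=-9; c'=3/10, d'=-9/10
row 2: denom=10−3·3/10=91/10; d'=(-33−3·-9/10)/(91/10)=-303/91
row 3: denom=10−2·20/91=870/91; d'=(45−2·-303/91)/(870/91)=1567/290
row 4: denom=12−3·91/290=3207/290; d'=(-36−3·1567/290)/(3207/290)=-5047/1069
back: M4=-5047/1069
back: M3=1567/290−91/290·-5047/1069=7360/1069
back: M2=-303/91−20/91·7360/1069=-5177/1069
back: M1=-9/10−3/10·-5177/1069=591/1069
M: M0=0, M1=591/1069, M2=-5177/1069, M3=7360/1069, M4=-5047/1069, M5=0
seg 0: a=-4, c=M0/2=0, d=(M1−M0)/(6·2)=197/4276, b=Δ0−h0·(2M0+M1)/6=4951/2138
seg 1: a=1, c=M1/2=591/2138, d=(M2−M1)/(6·3)=-2884/9621, b=Δ1−h1·(2M1+M2)/6=6133/2138
seg 2: a=4, c=M2/2=-5177/2138, d=(M3−M2)/(6·2)=4179/4276, b=Δ2−h2·(2M2+M3)/6=-7625/2138
seg 3: a=-5, c=M3/2=3680/1069, d=(M4−M3)/(6·3)=-12407/19242, b=Δ3−h3·(2M3+M4)/6=-3259/2138
seg 4: a=4, c=M4/2=-5047/2138, d=(M5−M4)/(6·3)=5047/19242, b=Δ4−h4·(2M4+M5)/6=1840/1069
t_q=13/2 → seg 2, τ=3/2; S=4+-7625/2138·τ+-5177/2138·τ²+4179/4276·τ³=-119707/34208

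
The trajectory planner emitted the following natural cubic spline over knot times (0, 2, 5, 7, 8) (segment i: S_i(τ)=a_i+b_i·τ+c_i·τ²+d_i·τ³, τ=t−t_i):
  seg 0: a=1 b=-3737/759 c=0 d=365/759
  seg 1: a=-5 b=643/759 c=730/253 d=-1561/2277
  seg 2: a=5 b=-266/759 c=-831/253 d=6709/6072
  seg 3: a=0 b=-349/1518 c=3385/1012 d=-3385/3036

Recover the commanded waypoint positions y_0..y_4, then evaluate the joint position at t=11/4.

y_0 = S_0(0) = a_0 = 1
y_1 = S_1(0) = a_1 = -5
y_2 = S_2(0) = a_2 = 5
y_3 = S_3(0) = a_3 = 0
y_4 = S_3(1) = 2
t_q=11/4 is in segment 1 (τ=3/4); S_1(τ)=-49075/16192

y_0=1 y_1=-5 y_2=5 y_3=0 y_4=2
S(11/4) = -49075/16192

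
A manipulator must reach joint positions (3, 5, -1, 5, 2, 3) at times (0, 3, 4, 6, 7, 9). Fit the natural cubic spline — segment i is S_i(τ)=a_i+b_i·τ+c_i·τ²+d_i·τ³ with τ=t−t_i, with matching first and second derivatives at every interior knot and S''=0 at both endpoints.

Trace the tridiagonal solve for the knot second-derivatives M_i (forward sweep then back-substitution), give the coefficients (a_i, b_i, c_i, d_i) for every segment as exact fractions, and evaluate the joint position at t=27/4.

Δ: Δ0=2/3, Δ1=-6, Δ2=3, Δ3=-3, Δ4=1/2
row 1: diag=8, rhs=-40; c'=1/8, d'=-5
row 2: denom=6−1·1/8=47/8; d'=(54−1·-5)/(47/8)=472/47
row 3: denom=6−2·16/47=250/47; d'=(-36−2·472/47)/(250/47)=-1318/125
row 4: denom=6−1·47/250=1453/250; d'=(21−1·-1318/125)/(1453/250)=7886/1453
back: M4=7886/1453
back: M3=-1318/125−47/250·7886/1453=-16803/1453
back: M2=472/47−16/47·-16803/1453=20312/1453
back: M1=-5−1/8·20312/1453=-9804/1453
M: M0=0, M1=-9804/1453, M2=20312/1453, M3=-16803/1453, M4=7886/1453, M5=0
seg 0: a=3, c=M0/2=0, d=(M1−M0)/(6·3)=-1634/4359, b=Δ0−h0·(2M0+M1)/6=17612/4359
seg 1: a=5, c=M1/2=-4902/1453, d=(M2−M1)/(6·1)=15058/4359, b=Δ1−h1·(2M1+M2)/6=-26506/4359
seg 2: a=-1, c=M2/2=10156/1453, d=(M3−M2)/(6·2)=-37115/17436, b=Δ2−h2·(2M2+M3)/6=-10744/4359
seg 3: a=5, c=M3/2=-16803/2906, d=(M4−M3)/(6·1)=24689/8718, b=Δ3−h3·(2M3+M4)/6=-217/4359
seg 4: a=2, c=M4/2=3943/1453, d=(M5−M4)/(6·2)=-3943/8718, b=Δ4−h4·(2M4+M5)/6=-27185/8718
t_q=27/4 → seg 3, τ=3/4; S=5+-217/4359·τ+-16803/2906·τ²+24689/8718·τ³=540269/185984

  seg 0: a=3 b=17612/4359 c=0 d=-1634/4359
  seg 1: a=5 b=-26506/4359 c=-4902/1453 d=15058/4359
  seg 2: a=-1 b=-10744/4359 c=10156/1453 d=-37115/17436
  seg 3: a=5 b=-217/4359 c=-16803/2906 d=24689/8718
  seg 4: a=2 b=-27185/8718 c=3943/1453 d=-3943/8718
S(27/4) = 540269/185984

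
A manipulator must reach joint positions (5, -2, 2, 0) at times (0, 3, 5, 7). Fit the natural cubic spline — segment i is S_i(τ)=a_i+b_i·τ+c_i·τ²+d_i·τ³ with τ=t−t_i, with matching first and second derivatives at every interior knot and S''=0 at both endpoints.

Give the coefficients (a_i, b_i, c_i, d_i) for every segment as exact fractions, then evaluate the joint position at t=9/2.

  seg 0: a=5 b=-449/114 c=0 d=61/342
  seg 1: a=-2 b=50/57 c=61/38 d=-119/228
  seg 2: a=2 b=59/57 c=-29/19 d=29/114
S(9/2) = 709/608

Δ: Δ0=-7/3, Δ1=2, Δ2=-1
row 1: diag=10, rhs=26; c'=1/5, d'=13/5
row 2: denom=8−2·1/5=38/5; d'=(-18−2·13/5)/(38/5)=-58/19
back: M2=-58/19
back: M1=13/5−1/5·-58/19=61/19
M: M0=0, M1=61/19, M2=-58/19, M3=0
seg 0: a=5, c=M0/2=0, d=(M1−M0)/(6·3)=61/342, b=Δ0−h0·(2M0+M1)/6=-449/114
seg 1: a=-2, c=M1/2=61/38, d=(M2−M1)/(6·2)=-119/228, b=Δ1−h1·(2M1+M2)/6=50/57
seg 2: a=2, c=M2/2=-29/19, d=(M3−M2)/(6·2)=29/114, b=Δ2−h2·(2M2+M3)/6=59/57
t_q=9/2 → seg 1, τ=3/2; S=-2+50/57·τ+61/38·τ²+-119/228·τ³=709/608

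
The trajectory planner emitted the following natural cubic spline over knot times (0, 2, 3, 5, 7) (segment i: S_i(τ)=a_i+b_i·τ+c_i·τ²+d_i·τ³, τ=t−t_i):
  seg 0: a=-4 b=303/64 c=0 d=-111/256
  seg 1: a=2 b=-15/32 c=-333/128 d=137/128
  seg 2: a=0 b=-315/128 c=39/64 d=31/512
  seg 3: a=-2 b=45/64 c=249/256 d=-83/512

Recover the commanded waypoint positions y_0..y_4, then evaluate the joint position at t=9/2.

y_0=-4 y_1=2 y_2=0 y_3=-2 y_4=2
S(9/2) = -8667/4096

y_0 = S_0(0) = a_0 = -4
y_1 = S_1(0) = a_1 = 2
y_2 = S_2(0) = a_2 = 0
y_3 = S_3(0) = a_3 = -2
y_4 = S_3(2) = 2
t_q=9/2 is in segment 2 (τ=3/2); S_2(τ)=-8667/4096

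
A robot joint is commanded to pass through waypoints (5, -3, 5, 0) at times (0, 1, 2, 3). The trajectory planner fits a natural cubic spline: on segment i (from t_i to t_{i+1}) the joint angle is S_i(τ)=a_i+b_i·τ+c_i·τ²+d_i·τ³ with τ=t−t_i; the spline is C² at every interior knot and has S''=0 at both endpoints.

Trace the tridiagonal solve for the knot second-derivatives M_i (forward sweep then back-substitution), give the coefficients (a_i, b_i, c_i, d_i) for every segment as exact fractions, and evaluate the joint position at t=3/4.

  seg 0: a=5 b=-197/15 c=0 d=77/15
  seg 1: a=-3 b=34/15 c=77/5 d=-29/3
  seg 2: a=5 b=61/15 c=-68/5 d=68/15
S(3/4) = -859/320

Δ: Δ0=-8, Δ1=8, Δ2=-5
row 1: diag=4, rhs=96; c'=1/4, d'=24
row 2: denom=4−1·1/4=15/4; d'=(-78−1·24)/(15/4)=-136/5
back: M2=-136/5
back: M1=24−1/4·-136/5=154/5
M: M0=0, M1=154/5, M2=-136/5, M3=0
seg 0: a=5, c=M0/2=0, d=(M1−M0)/(6·1)=77/15, b=Δ0−h0·(2M0+M1)/6=-197/15
seg 1: a=-3, c=M1/2=77/5, d=(M2−M1)/(6·1)=-29/3, b=Δ1−h1·(2M1+M2)/6=34/15
seg 2: a=5, c=M2/2=-68/5, d=(M3−M2)/(6·1)=68/15, b=Δ2−h2·(2M2+M3)/6=61/15
t_q=3/4 → seg 0, τ=3/4; S=5+-197/15·τ+0·τ²+77/15·τ³=-859/320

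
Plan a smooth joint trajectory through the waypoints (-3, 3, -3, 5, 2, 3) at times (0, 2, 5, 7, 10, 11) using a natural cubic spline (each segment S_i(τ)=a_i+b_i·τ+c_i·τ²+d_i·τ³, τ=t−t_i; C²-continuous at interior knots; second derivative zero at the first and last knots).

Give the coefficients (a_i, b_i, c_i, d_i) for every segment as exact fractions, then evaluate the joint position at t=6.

  seg 0: a=-3 b=9437/2047 c=0 d=-824/2047
  seg 1: a=3 b=-451/2047 c=-4944/2047 d=11189/18423
  seg 2: a=-3 b=3452/2047 c=6245/2047 d=-3877/4094
  seg 3: a=5 b=5170/2047 c=-5386/2047 d=8941/18423
  seg 4: a=2 b=-323/2047 c=3555/2047 d=-1185/2047
S(6) = 3235/4094

Δ: Δ0=3, Δ1=-2, Δ2=4, Δ3=-1, Δ4=1
row 1: diag=10, rhs=-30; c'=3/10, d'=-3
row 2: denom=10−3·3/10=91/10; d'=(36−3·-3)/(91/10)=450/91
row 3: denom=10−2·20/91=870/91; d'=(-30−2·450/91)/(870/91)=-121/29
row 4: denom=8−3·91/290=2047/290; d'=(12−3·-121/29)/(2047/290)=7110/2047
back: M4=7110/2047
back: M3=-121/29−91/290·7110/2047=-10772/2047
back: M2=450/91−20/91·-10772/2047=12490/2047
back: M1=-3−3/10·12490/2047=-9888/2047
M: M0=0, M1=-9888/2047, M2=12490/2047, M3=-10772/2047, M4=7110/2047, M5=0
seg 0: a=-3, c=M0/2=0, d=(M1−M0)/(6·2)=-824/2047, b=Δ0−h0·(2M0+M1)/6=9437/2047
seg 1: a=3, c=M1/2=-4944/2047, d=(M2−M1)/(6·3)=11189/18423, b=Δ1−h1·(2M1+M2)/6=-451/2047
seg 2: a=-3, c=M2/2=6245/2047, d=(M3−M2)/(6·2)=-3877/4094, b=Δ2−h2·(2M2+M3)/6=3452/2047
seg 3: a=5, c=M3/2=-5386/2047, d=(M4−M3)/(6·3)=8941/18423, b=Δ3−h3·(2M3+M4)/6=5170/2047
seg 4: a=2, c=M4/2=3555/2047, d=(M5−M4)/(6·1)=-1185/2047, b=Δ4−h4·(2M4+M5)/6=-323/2047
t_q=6 → seg 2, τ=1; S=-3+3452/2047·τ+6245/2047·τ²+-3877/4094·τ³=3235/4094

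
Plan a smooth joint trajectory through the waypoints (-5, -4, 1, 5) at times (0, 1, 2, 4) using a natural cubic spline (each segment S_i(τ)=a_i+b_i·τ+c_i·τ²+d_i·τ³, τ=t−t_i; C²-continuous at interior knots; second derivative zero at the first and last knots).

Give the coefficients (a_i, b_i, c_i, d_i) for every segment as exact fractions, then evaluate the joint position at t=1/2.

Δ: Δ0=1, Δ1=5, Δ2=2
row 1: diag=4, rhs=24; c'=1/4, d'=6
row 2: denom=6−1·1/4=23/4; d'=(-18−1·6)/(23/4)=-96/23
back: M2=-96/23
back: M1=6−1/4·-96/23=162/23
M: M0=0, M1=162/23, M2=-96/23, M3=0
seg 0: a=-5, c=M0/2=0, d=(M1−M0)/(6·1)=27/23, b=Δ0−h0·(2M0+M1)/6=-4/23
seg 1: a=-4, c=M1/2=81/23, d=(M2−M1)/(6·1)=-43/23, b=Δ1−h1·(2M1+M2)/6=77/23
seg 2: a=1, c=M2/2=-48/23, d=(M3−M2)/(6·2)=8/23, b=Δ2−h2·(2M2+M3)/6=110/23
t_q=1/2 → seg 0, τ=1/2; S=-5+-4/23·τ+0·τ²+27/23·τ³=-909/184

  seg 0: a=-5 b=-4/23 c=0 d=27/23
  seg 1: a=-4 b=77/23 c=81/23 d=-43/23
  seg 2: a=1 b=110/23 c=-48/23 d=8/23
S(1/2) = -909/184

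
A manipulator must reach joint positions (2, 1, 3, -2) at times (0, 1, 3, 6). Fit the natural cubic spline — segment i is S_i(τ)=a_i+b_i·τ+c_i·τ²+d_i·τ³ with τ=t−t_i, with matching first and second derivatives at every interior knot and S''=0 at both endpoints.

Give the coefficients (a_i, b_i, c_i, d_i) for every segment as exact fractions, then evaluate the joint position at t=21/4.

Δ: Δ0=-1, Δ1=1, Δ2=-5/3
row 1: diag=6, rhs=12; c'=1/3, d'=2
row 2: denom=10−2·1/3=28/3; d'=(-16−2·2)/(28/3)=-15/7
back: M2=-15/7
back: M1=2−1/3·-15/7=19/7
M: M0=0, M1=19/7, M2=-15/7, M3=0
seg 0: a=2, c=M0/2=0, d=(M1−M0)/(6·1)=19/42, b=Δ0−h0·(2M0+M1)/6=-61/42
seg 1: a=1, c=M1/2=19/14, d=(M2−M1)/(6·2)=-17/42, b=Δ1−h1·(2M1+M2)/6=-2/21
seg 2: a=3, c=M2/2=-15/14, d=(M3−M2)/(6·3)=5/42, b=Δ2−h2·(2M2+M3)/6=10/21
t_q=21/4 → seg 2, τ=9/4; S=3+10/21·τ+-15/14·τ²+5/42·τ³=3/896

  seg 0: a=2 b=-61/42 c=0 d=19/42
  seg 1: a=1 b=-2/21 c=19/14 d=-17/42
  seg 2: a=3 b=10/21 c=-15/14 d=5/42
S(21/4) = 3/896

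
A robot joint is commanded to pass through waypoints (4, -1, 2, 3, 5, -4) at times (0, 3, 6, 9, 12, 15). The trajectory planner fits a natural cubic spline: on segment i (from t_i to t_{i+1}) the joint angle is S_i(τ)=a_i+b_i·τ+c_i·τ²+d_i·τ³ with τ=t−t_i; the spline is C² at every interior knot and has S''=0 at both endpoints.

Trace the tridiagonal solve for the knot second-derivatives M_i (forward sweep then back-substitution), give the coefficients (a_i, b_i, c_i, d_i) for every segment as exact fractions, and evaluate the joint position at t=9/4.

Δ: Δ0=-5/3, Δ1=1, Δ2=1/3, Δ3=2/3, Δ4=-3
row 1: diag=12, rhs=16; c'=1/4, d'=4/3
row 2: denom=12−3·1/4=45/4; d'=(-4−3·4/3)/(45/4)=-32/45
row 3: denom=12−3·4/15=56/5; d'=(2−3·-32/45)/(56/5)=31/84
row 4: denom=12−3·15/56=627/56; d'=(-22−3·31/84)/(627/56)=-1294/627
back: M4=-1294/627
back: M3=31/84−15/56·-1294/627=578/627
back: M2=-32/45−4/15·578/627=-200/209
back: M1=4/3−1/4·-200/209=986/627
M: M0=0, M1=986/627, M2=-200/209, M3=578/627, M4=-1294/627, M5=0
seg 0: a=4, c=M0/2=0, d=(M1−M0)/(6·3)=493/5643, b=Δ0−h0·(2M0+M1)/6=-1538/627
seg 1: a=-1, c=M1/2=493/627, d=(M2−M1)/(6·3)=-793/5643, b=Δ1−h1·(2M1+M2)/6=-59/627
seg 2: a=2, c=M2/2=-100/209, d=(M3−M2)/(6·3)=31/297, b=Δ2−h2·(2M2+M3)/6=520/627
seg 3: a=3, c=M3/2=289/627, d=(M4−M3)/(6·3)=-104/627, b=Δ3−h3·(2M3+M4)/6=487/627
seg 4: a=5, c=M4/2=-647/627, d=(M5−M4)/(6·3)=647/5643, b=Δ4−h4·(2M4+M5)/6=-587/627
t_q=9/4 → seg 0, τ=9/4; S=4+-1538/627·τ+0·τ²+493/5643·τ³=-7009/13376

  seg 0: a=4 b=-1538/627 c=0 d=493/5643
  seg 1: a=-1 b=-59/627 c=493/627 d=-793/5643
  seg 2: a=2 b=520/627 c=-100/209 d=31/297
  seg 3: a=3 b=487/627 c=289/627 d=-104/627
  seg 4: a=5 b=-587/627 c=-647/627 d=647/5643
S(9/4) = -7009/13376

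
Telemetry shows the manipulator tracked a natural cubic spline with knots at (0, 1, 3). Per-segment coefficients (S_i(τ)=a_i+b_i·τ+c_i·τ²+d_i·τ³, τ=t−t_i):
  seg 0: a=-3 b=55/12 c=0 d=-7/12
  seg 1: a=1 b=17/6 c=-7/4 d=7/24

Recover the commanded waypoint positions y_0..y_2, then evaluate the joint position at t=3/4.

y_0=-3 y_1=1 y_2=2
S(3/4) = 49/256

y_0 = S_0(0) = a_0 = -3
y_1 = S_1(0) = a_1 = 1
y_2 = S_1(2) = 2
t_q=3/4 is in segment 0 (τ=3/4); S_0(τ)=49/256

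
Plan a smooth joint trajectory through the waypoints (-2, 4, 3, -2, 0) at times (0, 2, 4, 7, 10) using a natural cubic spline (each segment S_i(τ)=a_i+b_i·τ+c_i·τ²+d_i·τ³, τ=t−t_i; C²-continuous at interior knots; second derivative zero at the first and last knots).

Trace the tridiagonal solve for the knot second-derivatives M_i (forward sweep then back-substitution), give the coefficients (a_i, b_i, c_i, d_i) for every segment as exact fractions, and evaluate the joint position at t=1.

Δ: Δ0=3, Δ1=-1/2, Δ2=-5/3, Δ3=2/3
row 1: diag=8, rhs=-21; c'=1/4, d'=-21/8
row 2: denom=10−2·1/4=19/2; d'=(-7−2·-21/8)/(19/2)=-7/38
row 3: denom=12−3·6/19=210/19; d'=(14−3·-7/38)/(210/19)=79/60
back: M3=79/60
back: M2=-7/38−6/19·79/60=-3/5
back: M1=-21/8−1/4·-3/5=-99/40
M: M0=0, M1=-99/40, M2=-3/5, M3=79/60, M4=0
seg 0: a=-2, c=M0/2=0, d=(M1−M0)/(6·2)=-33/160, b=Δ0−h0·(2M0+M1)/6=153/40
seg 1: a=4, c=M1/2=-99/80, d=(M2−M1)/(6·2)=5/32, b=Δ1−h1·(2M1+M2)/6=27/20
seg 2: a=3, c=M2/2=-3/10, d=(M3−M2)/(6·3)=23/216, b=Δ2−h2·(2M2+M3)/6=-69/40
seg 3: a=-2, c=M3/2=79/120, d=(M4−M3)/(6·3)=-79/1080, b=Δ3−h3·(2M3+M4)/6=-13/20
t_q=1 → seg 0, τ=1; S=-2+153/40·τ+0·τ²+-33/160·τ³=259/160

  seg 0: a=-2 b=153/40 c=0 d=-33/160
  seg 1: a=4 b=27/20 c=-99/80 d=5/32
  seg 2: a=3 b=-69/40 c=-3/10 d=23/216
  seg 3: a=-2 b=-13/20 c=79/120 d=-79/1080
S(1) = 259/160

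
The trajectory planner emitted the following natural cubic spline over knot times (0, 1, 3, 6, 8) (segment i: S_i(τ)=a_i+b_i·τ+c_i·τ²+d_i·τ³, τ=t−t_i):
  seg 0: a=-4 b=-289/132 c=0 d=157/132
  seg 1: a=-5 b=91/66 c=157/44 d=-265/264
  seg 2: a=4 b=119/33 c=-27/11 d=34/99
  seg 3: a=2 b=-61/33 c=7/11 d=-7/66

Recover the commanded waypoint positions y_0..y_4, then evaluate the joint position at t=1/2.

y_0 = S_0(0) = a_0 = -4
y_1 = S_1(0) = a_1 = -5
y_2 = S_2(0) = a_2 = 4
y_3 = S_3(0) = a_3 = 2
y_4 = S_3(2) = 0
t_q=1/2 is in segment 0 (τ=1/2); S_0(τ)=-1741/352

y_0=-4 y_1=-5 y_2=4 y_3=2 y_4=0
S(1/2) = -1741/352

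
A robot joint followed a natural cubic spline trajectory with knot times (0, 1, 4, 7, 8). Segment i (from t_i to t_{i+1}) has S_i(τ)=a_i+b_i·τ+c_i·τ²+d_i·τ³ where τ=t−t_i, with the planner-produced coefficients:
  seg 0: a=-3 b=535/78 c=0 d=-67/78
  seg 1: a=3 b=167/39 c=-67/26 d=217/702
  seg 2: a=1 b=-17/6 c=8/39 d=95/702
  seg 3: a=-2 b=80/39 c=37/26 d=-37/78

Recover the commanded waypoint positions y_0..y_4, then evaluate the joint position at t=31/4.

y_0=-3 y_1=3 y_2=1 y_3=-2 y_4=1
S(31/4) = 231/1664

y_0 = S_0(0) = a_0 = -3
y_1 = S_1(0) = a_1 = 3
y_2 = S_2(0) = a_2 = 1
y_3 = S_3(0) = a_3 = -2
y_4 = S_3(1) = 1
t_q=31/4 is in segment 3 (τ=3/4); S_3(τ)=231/1664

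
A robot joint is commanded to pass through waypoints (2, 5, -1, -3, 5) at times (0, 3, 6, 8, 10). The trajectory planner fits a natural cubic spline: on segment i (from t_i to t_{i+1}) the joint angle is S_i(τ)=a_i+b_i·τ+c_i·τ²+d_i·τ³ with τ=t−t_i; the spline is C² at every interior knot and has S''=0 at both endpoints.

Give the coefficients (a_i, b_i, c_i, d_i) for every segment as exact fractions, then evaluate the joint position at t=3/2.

  seg 0: a=2 b=251/140 c=0 d=-37/420
  seg 1: a=5 b=-41/70 c=-111/140 d=3/28
  seg 2: a=-1 b=-49/20 c=6/35 d=31/112
  seg 3: a=-3 b=109/70 c=513/280 d=-171/560
S(3/2) = 4919/1120

Δ: Δ0=1, Δ1=-2, Δ2=-1, Δ3=4
row 1: diag=12, rhs=-18; c'=1/4, d'=-3/2
row 2: denom=10−3·1/4=37/4; d'=(6−3·-3/2)/(37/4)=42/37
row 3: denom=8−2·8/37=280/37; d'=(30−2·42/37)/(280/37)=513/140
back: M3=513/140
back: M2=42/37−8/37·513/140=12/35
back: M1=-3/2−1/4·12/35=-111/70
M: M0=0, M1=-111/70, M2=12/35, M3=513/140, M4=0
seg 0: a=2, c=M0/2=0, d=(M1−M0)/(6·3)=-37/420, b=Δ0−h0·(2M0+M1)/6=251/140
seg 1: a=5, c=M1/2=-111/140, d=(M2−M1)/(6·3)=3/28, b=Δ1−h1·(2M1+M2)/6=-41/70
seg 2: a=-1, c=M2/2=6/35, d=(M3−M2)/(6·2)=31/112, b=Δ2−h2·(2M2+M3)/6=-49/20
seg 3: a=-3, c=M3/2=513/280, d=(M4−M3)/(6·2)=-171/560, b=Δ3−h3·(2M3+M4)/6=109/70
t_q=3/2 → seg 0, τ=3/2; S=2+251/140·τ+0·τ²+-37/420·τ³=4919/1120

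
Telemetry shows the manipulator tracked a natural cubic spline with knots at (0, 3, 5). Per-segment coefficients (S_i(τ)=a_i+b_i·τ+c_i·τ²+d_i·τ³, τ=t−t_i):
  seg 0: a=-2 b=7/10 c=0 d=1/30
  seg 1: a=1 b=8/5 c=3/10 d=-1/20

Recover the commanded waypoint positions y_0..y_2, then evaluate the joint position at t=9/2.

y_0 = S_0(0) = a_0 = -2
y_1 = S_1(0) = a_1 = 1
y_2 = S_1(2) = 5
t_q=9/2 is in segment 1 (τ=3/2); S_1(τ)=125/32

y_0=-2 y_1=1 y_2=5
S(9/2) = 125/32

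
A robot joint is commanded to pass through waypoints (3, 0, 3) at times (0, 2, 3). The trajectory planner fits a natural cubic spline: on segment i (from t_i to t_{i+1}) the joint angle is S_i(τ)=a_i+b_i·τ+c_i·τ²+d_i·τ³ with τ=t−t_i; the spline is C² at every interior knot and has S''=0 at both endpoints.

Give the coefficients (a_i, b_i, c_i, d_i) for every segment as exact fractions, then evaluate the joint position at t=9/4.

Δ: Δ0=-3/2, Δ1=3
row 1: diag=6, rhs=27; c'=1/6, d'=9/2
back: M1=9/2
M: M0=0, M1=9/2, M2=0
seg 0: a=3, c=M0/2=0, d=(M1−M0)/(6·2)=3/8, b=Δ0−h0·(2M0+M1)/6=-3
seg 1: a=0, c=M1/2=9/4, d=(M2−M1)/(6·1)=-3/4, b=Δ1−h1·(2M1+M2)/6=3/2
t_q=9/4 → seg 1, τ=1/4; S=0+3/2·τ+9/4·τ²+-3/4·τ³=129/256

  seg 0: a=3 b=-3 c=0 d=3/8
  seg 1: a=0 b=3/2 c=9/4 d=-3/4
S(9/4) = 129/256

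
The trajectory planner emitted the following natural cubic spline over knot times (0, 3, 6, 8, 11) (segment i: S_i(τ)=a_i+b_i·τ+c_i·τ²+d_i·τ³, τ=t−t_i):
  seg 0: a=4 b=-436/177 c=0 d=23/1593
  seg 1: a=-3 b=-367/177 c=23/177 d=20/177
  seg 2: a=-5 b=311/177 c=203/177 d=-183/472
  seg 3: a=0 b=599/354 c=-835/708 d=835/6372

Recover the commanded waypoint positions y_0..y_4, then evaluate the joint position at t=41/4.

y_0 = S_0(0) = a_0 = 4
y_1 = S_1(0) = a_1 = -3
y_2 = S_2(0) = a_2 = -5
y_3 = S_3(0) = a_3 = 0
y_4 = S_3(3) = -2
t_q=41/4 is in segment 3 (τ=9/4); S_3(τ)=-10131/15104

y_0=4 y_1=-3 y_2=-5 y_3=0 y_4=-2
S(41/4) = -10131/15104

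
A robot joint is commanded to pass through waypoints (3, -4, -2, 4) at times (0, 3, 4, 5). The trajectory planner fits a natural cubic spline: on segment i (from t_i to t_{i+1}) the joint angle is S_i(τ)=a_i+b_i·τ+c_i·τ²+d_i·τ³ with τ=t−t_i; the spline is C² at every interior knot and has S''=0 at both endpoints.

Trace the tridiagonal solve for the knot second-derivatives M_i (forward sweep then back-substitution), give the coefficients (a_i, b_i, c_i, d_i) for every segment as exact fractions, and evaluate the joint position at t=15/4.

Δ: Δ0=-7/3, Δ1=2, Δ2=6
row 1: diag=8, rhs=26; c'=1/8, d'=13/4
row 2: denom=4−1·1/8=31/8; d'=(24−1·13/4)/(31/8)=166/31
back: M2=166/31
back: M1=13/4−1/8·166/31=80/31
M: M0=0, M1=80/31, M2=166/31, M3=0
seg 0: a=3, c=M0/2=0, d=(M1−M0)/(6·3)=40/279, b=Δ0−h0·(2M0+M1)/6=-337/93
seg 1: a=-4, c=M1/2=40/31, d=(M2−M1)/(6·1)=43/93, b=Δ1−h1·(2M1+M2)/6=23/93
seg 2: a=-2, c=M2/2=83/31, d=(M3−M2)/(6·1)=-83/93, b=Δ2−h2·(2M2+M3)/6=392/93
t_q=15/4 → seg 1, τ=3/4; S=-4+23/93·τ+40/31·τ²+43/93·τ³=-5741/1984

  seg 0: a=3 b=-337/93 c=0 d=40/279
  seg 1: a=-4 b=23/93 c=40/31 d=43/93
  seg 2: a=-2 b=392/93 c=83/31 d=-83/93
S(15/4) = -5741/1984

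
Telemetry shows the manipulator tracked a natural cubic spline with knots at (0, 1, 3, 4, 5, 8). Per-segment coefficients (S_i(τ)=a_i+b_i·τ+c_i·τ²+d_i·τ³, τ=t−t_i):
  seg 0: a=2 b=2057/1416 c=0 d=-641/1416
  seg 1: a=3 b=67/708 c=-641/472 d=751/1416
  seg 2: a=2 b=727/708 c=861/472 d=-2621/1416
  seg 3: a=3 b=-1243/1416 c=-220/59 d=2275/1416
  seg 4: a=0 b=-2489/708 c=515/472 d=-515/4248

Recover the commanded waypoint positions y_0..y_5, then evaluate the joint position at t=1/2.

y_0 = S_0(0) = a_0 = 2
y_1 = S_1(0) = a_1 = 3
y_2 = S_2(0) = a_2 = 2
y_3 = S_3(0) = a_3 = 3
y_4 = S_4(0) = a_4 = 0
y_5 = S_4(3) = -4
t_q=1/2 is in segment 0 (τ=1/2); S_0(τ)=10081/3776

y_0=2 y_1=3 y_2=2 y_3=3 y_4=0 y_5=-4
S(1/2) = 10081/3776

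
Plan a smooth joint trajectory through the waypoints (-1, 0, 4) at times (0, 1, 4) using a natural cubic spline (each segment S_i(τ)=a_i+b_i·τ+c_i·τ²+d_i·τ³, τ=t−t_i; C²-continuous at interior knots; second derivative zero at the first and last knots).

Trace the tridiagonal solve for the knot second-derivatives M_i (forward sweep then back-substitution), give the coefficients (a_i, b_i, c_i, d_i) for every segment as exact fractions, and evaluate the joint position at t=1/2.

Δ: Δ0=1, Δ1=4/3
row 1: diag=8, rhs=2; c'=3/8, d'=1/4
back: M1=1/4
M: M0=0, M1=1/4, M2=0
seg 0: a=-1, c=M0/2=0, d=(M1−M0)/(6·1)=1/24, b=Δ0−h0·(2M0+M1)/6=23/24
seg 1: a=0, c=M1/2=1/8, d=(M2−M1)/(6·3)=-1/72, b=Δ1−h1·(2M1+M2)/6=13/12
t_q=1/2 → seg 0, τ=1/2; S=-1+23/24·τ+0·τ²+1/24·τ³=-33/64

  seg 0: a=-1 b=23/24 c=0 d=1/24
  seg 1: a=0 b=13/12 c=1/8 d=-1/72
S(1/2) = -33/64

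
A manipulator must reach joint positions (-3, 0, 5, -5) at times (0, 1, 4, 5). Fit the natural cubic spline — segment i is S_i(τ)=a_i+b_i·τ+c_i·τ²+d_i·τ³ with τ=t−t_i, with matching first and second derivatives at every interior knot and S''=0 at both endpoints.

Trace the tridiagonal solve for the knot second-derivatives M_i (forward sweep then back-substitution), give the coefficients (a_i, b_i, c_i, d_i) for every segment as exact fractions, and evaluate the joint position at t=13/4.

  seg 0: a=-3 b=422/165 c=0 d=73/165
  seg 1: a=0 b=641/165 c=73/55 d=-31/45
  seg 2: a=5 b=-1114/165 c=-268/55 d=268/165
S(13/4) = 26799/3520

Δ: Δ0=3, Δ1=5/3, Δ2=-10
row 1: diag=8, rhs=-8; c'=3/8, d'=-1
row 2: denom=8−3·3/8=55/8; d'=(-70−3·-1)/(55/8)=-536/55
back: M2=-536/55
back: M1=-1−3/8·-536/55=146/55
M: M0=0, M1=146/55, M2=-536/55, M3=0
seg 0: a=-3, c=M0/2=0, d=(M1−M0)/(6·1)=73/165, b=Δ0−h0·(2M0+M1)/6=422/165
seg 1: a=0, c=M1/2=73/55, d=(M2−M1)/(6·3)=-31/45, b=Δ1−h1·(2M1+M2)/6=641/165
seg 2: a=5, c=M2/2=-268/55, d=(M3−M2)/(6·1)=268/165, b=Δ2−h2·(2M2+M3)/6=-1114/165
t_q=13/4 → seg 1, τ=9/4; S=0+641/165·τ+73/55·τ²+-31/45·τ³=26799/3520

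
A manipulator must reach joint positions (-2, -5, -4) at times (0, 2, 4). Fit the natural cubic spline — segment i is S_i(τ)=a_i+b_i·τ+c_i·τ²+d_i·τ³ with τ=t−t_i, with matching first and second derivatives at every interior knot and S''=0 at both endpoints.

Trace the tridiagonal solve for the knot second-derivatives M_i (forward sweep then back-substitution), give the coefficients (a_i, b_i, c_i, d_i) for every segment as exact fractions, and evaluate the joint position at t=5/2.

  seg 0: a=-2 b=-2 c=0 d=1/8
  seg 1: a=-5 b=-1/2 c=3/4 d=-1/8
S(5/2) = -325/64

Δ: Δ0=-3/2, Δ1=1/2
row 1: diag=8, rhs=12; c'=1/4, d'=3/2
back: M1=3/2
M: M0=0, M1=3/2, M2=0
seg 0: a=-2, c=M0/2=0, d=(M1−M0)/(6·2)=1/8, b=Δ0−h0·(2M0+M1)/6=-2
seg 1: a=-5, c=M1/2=3/4, d=(M2−M1)/(6·2)=-1/8, b=Δ1−h1·(2M1+M2)/6=-1/2
t_q=5/2 → seg 1, τ=1/2; S=-5+-1/2·τ+3/4·τ²+-1/8·τ³=-325/64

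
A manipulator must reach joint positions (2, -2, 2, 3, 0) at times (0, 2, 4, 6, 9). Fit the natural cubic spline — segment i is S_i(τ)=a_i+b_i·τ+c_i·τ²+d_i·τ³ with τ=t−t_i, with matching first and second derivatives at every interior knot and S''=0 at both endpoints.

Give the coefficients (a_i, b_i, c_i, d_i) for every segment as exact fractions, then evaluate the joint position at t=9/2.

  seg 0: a=2 b=-224/71 c=0 d=41/142
  seg 1: a=-2 b=22/71 c=123/71 d=-63/142
  seg 2: a=2 b=136/71 c=-66/71 d=63/568
  seg 3: a=3 b=-67/142 c=-75/284 d=25/852
S(9/2) = 12447/4544

Δ: Δ0=-2, Δ1=2, Δ2=1/2, Δ3=-1
row 1: diag=8, rhs=24; c'=1/4, d'=3
row 2: denom=8−2·1/4=15/2; d'=(-9−2·3)/(15/2)=-2
row 3: denom=10−2·4/15=142/15; d'=(-9−2·-2)/(142/15)=-75/142
back: M3=-75/142
back: M2=-2−4/15·-75/142=-132/71
back: M1=3−1/4·-132/71=246/71
M: M0=0, M1=246/71, M2=-132/71, M3=-75/142, M4=0
seg 0: a=2, c=M0/2=0, d=(M1−M0)/(6·2)=41/142, b=Δ0−h0·(2M0+M1)/6=-224/71
seg 1: a=-2, c=M1/2=123/71, d=(M2−M1)/(6·2)=-63/142, b=Δ1−h1·(2M1+M2)/6=22/71
seg 2: a=2, c=M2/2=-66/71, d=(M3−M2)/(6·2)=63/568, b=Δ2−h2·(2M2+M3)/6=136/71
seg 3: a=3, c=M3/2=-75/284, d=(M4−M3)/(6·3)=25/852, b=Δ3−h3·(2M3+M4)/6=-67/142
t_q=9/2 → seg 2, τ=1/2; S=2+136/71·τ+-66/71·τ²+63/568·τ³=12447/4544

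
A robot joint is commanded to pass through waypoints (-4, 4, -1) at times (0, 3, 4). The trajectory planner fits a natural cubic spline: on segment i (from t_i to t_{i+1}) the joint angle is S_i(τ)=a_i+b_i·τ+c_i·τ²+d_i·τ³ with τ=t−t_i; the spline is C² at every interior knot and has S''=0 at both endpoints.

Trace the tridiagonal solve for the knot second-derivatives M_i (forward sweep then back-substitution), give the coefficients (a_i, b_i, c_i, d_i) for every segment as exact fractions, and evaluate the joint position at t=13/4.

Δ: Δ0=8/3, Δ1=-5
row 1: diag=8, rhs=-46; c'=1/8, d'=-23/4
back: M1=-23/4
M: M0=0, M1=-23/4, M2=0
seg 0: a=-4, c=M0/2=0, d=(M1−M0)/(6·3)=-23/72, b=Δ0−h0·(2M0+M1)/6=133/24
seg 1: a=4, c=M1/2=-23/8, d=(M2−M1)/(6·1)=23/24, b=Δ1−h1·(2M1+M2)/6=-37/12
t_q=13/4 → seg 1, τ=1/4; S=4+-37/12·τ+-23/8·τ²+23/24·τ³=1569/512

  seg 0: a=-4 b=133/24 c=0 d=-23/72
  seg 1: a=4 b=-37/12 c=-23/8 d=23/24
S(13/4) = 1569/512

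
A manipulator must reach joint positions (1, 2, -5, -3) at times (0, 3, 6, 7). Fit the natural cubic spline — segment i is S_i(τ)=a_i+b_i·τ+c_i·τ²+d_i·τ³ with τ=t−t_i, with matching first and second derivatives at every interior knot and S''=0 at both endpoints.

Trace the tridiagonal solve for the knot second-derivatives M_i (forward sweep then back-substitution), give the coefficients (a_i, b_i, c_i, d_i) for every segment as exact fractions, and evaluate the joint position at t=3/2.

  seg 0: a=1 b=44/29 c=0 d=-103/783
  seg 1: a=2 b=-59/29 c=-103/87 d=283/783
  seg 2: a=-5 b=18/29 c=60/29 d=-20/29
S(3/2) = 657/232

Δ: Δ0=1/3, Δ1=-7/3, Δ2=2
row 1: diag=12, rhs=-16; c'=1/4, d'=-4/3
row 2: denom=8−3·1/4=29/4; d'=(26−3·-4/3)/(29/4)=120/29
back: M2=120/29
back: M1=-4/3−1/4·120/29=-206/87
M: M0=0, M1=-206/87, M2=120/29, M3=0
seg 0: a=1, c=M0/2=0, d=(M1−M0)/(6·3)=-103/783, b=Δ0−h0·(2M0+M1)/6=44/29
seg 1: a=2, c=M1/2=-103/87, d=(M2−M1)/(6·3)=283/783, b=Δ1−h1·(2M1+M2)/6=-59/29
seg 2: a=-5, c=M2/2=60/29, d=(M3−M2)/(6·1)=-20/29, b=Δ2−h2·(2M2+M3)/6=18/29
t_q=3/2 → seg 0, τ=3/2; S=1+44/29·τ+0·τ²+-103/783·τ³=657/232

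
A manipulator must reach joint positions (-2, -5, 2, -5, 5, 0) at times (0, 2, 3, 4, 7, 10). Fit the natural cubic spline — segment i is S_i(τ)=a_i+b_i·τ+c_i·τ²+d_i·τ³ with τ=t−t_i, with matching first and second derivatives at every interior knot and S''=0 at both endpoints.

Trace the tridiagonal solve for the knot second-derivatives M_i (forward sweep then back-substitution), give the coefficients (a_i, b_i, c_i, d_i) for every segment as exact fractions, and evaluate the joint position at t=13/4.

Δ: Δ0=-3/2, Δ1=7, Δ2=-7, Δ3=10/3, Δ4=-5/3
row 1: diag=6, rhs=51; c'=1/6, d'=17/2
row 2: denom=4−1·1/6=23/6; d'=(-84−1·17/2)/(23/6)=-555/23
row 3: denom=8−1·6/23=178/23; d'=(62−1·-555/23)/(178/23)=1981/178
row 4: denom=12−3·69/178=1929/178; d'=(-30−3·1981/178)/(1929/178)=-3761/643
back: M4=-3761/643
back: M3=1981/178−69/178·-3761/643=8614/643
back: M2=-555/23−6/23·8614/643=-17763/643
back: M1=17/2−1/6·-17763/643=8426/643
M: M0=0, M1=8426/643, M2=-17763/643, M3=8614/643, M4=-3761/643, M5=0
seg 0: a=-2, c=M0/2=0, d=(M1−M0)/(6·2)=4213/3858, b=Δ0−h0·(2M0+M1)/6=-22639/3858
seg 1: a=-5, c=M1/2=4213/643, d=(M2−M1)/(6·1)=-26189/3858, b=Δ1−h1·(2M1+M2)/6=27917/3858
seg 2: a=2, c=M2/2=-17763/1286, d=(M3−M2)/(6·1)=26377/3858, b=Δ2−h2·(2M2+M3)/6=-47/1929
seg 3: a=-5, c=M3/2=4307/643, d=(M4−M3)/(6·3)=-1375/1286, b=Δ3−h3·(2M3+M4)/6=-27541/3858
seg 4: a=5, c=M4/2=-3761/1286, d=(M5−M4)/(6·3)=3761/11574, b=Δ4−h4·(2M4+M5)/6=8068/1929
t_q=13/4 → seg 2, τ=1/4; S=2+-47/1929·τ+-17763/1286·τ²+26377/3858·τ³=101847/82304

  seg 0: a=-2 b=-22639/3858 c=0 d=4213/3858
  seg 1: a=-5 b=27917/3858 c=4213/643 d=-26189/3858
  seg 2: a=2 b=-47/1929 c=-17763/1286 d=26377/3858
  seg 3: a=-5 b=-27541/3858 c=4307/643 d=-1375/1286
  seg 4: a=5 b=8068/1929 c=-3761/1286 d=3761/11574
S(13/4) = 101847/82304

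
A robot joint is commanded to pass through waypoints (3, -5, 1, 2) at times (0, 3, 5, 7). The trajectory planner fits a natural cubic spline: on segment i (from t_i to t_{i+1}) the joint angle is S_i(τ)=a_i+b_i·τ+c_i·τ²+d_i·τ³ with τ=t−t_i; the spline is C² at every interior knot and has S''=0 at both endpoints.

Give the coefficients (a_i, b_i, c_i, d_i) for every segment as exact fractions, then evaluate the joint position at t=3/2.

Δ: Δ0=-8/3, Δ1=3, Δ2=1/2
row 1: diag=10, rhs=34; c'=1/5, d'=17/5
row 2: denom=8−2·1/5=38/5; d'=(-15−2·17/5)/(38/5)=-109/38
back: M2=-109/38
back: M1=17/5−1/5·-109/38=151/38
M: M0=0, M1=151/38, M2=-109/38, M3=0
seg 0: a=3, c=M0/2=0, d=(M1−M0)/(6·3)=151/684, b=Δ0−h0·(2M0+M1)/6=-1061/228
seg 1: a=-5, c=M1/2=151/76, d=(M2−M1)/(6·2)=-65/114, b=Δ1−h1·(2M1+M2)/6=149/114
seg 2: a=1, c=M2/2=-109/76, d=(M3−M2)/(6·2)=109/456, b=Δ2−h2·(2M2+M3)/6=275/114
t_q=3/2 → seg 0, τ=3/2; S=3+-1061/228·τ+0·τ²+151/684·τ³=-1967/608

  seg 0: a=3 b=-1061/228 c=0 d=151/684
  seg 1: a=-5 b=149/114 c=151/76 d=-65/114
  seg 2: a=1 b=275/114 c=-109/76 d=109/456
S(3/2) = -1967/608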